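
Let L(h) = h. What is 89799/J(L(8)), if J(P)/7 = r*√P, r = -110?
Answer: -89799*√2/3080 ≈ -41.232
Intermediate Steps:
J(P) = -770*√P (J(P) = 7*(-110*√P) = -770*√P)
89799/J(L(8)) = 89799/((-1540*√2)) = 89799*(-√2/3080) = -89799*√2/3080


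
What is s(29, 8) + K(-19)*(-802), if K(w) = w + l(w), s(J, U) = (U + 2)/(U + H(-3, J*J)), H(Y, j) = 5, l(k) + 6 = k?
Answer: 458754/13 ≈ 35289.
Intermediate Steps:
l(k) = -6 + k
s(J, U) = (2 + U)/(5 + U) (s(J, U) = (U + 2)/(U + 5) = (2 + U)/(5 + U))
K(w) = -6 + 2*w (K(w) = w + (-6 + w) = -6 + 2*w)
s(29, 8) + K(-19)*(-802) = (2 + 8)/(5 + 8) + (-6 + 2*(-19))*(-802) = 10/13 + (-6 - 38)*(-802) = (1/13)*10 - 44*(-802) = 10/13 + 35288 = 458754/13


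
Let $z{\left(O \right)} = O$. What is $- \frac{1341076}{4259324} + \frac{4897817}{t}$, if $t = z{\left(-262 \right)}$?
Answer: $- \frac{5215435214405}{278985722} \approx -18694.0$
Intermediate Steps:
$t = -262$
$- \frac{1341076}{4259324} + \frac{4897817}{t} = - \frac{1341076}{4259324} + \frac{4897817}{-262} = \left(-1341076\right) \frac{1}{4259324} + 4897817 \left(- \frac{1}{262}\right) = - \frac{335269}{1064831} - \frac{4897817}{262} = - \frac{5215435214405}{278985722}$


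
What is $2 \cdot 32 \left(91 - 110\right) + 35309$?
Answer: $34093$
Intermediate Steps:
$2 \cdot 32 \left(91 - 110\right) + 35309 = 64 \left(-19\right) + 35309 = -1216 + 35309 = 34093$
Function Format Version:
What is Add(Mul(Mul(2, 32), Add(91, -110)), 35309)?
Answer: 34093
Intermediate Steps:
Add(Mul(Mul(2, 32), Add(91, -110)), 35309) = Add(Mul(64, -19), 35309) = Add(-1216, 35309) = 34093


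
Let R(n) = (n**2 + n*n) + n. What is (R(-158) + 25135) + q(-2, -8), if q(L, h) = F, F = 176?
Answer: 75081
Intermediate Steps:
q(L, h) = 176
R(n) = n + 2*n**2 (R(n) = (n**2 + n**2) + n = 2*n**2 + n = n + 2*n**2)
(R(-158) + 25135) + q(-2, -8) = (-158*(1 + 2*(-158)) + 25135) + 176 = (-158*(1 - 316) + 25135) + 176 = (-158*(-315) + 25135) + 176 = (49770 + 25135) + 176 = 74905 + 176 = 75081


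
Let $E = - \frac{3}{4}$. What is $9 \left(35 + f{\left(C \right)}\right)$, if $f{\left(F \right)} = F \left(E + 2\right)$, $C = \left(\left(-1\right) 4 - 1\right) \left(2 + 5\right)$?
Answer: $- \frac{315}{4} \approx -78.75$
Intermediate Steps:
$E = - \frac{3}{4}$ ($E = \left(-3\right) \frac{1}{4} = - \frac{3}{4} \approx -0.75$)
$C = -35$ ($C = \left(-4 - 1\right) 7 = \left(-5\right) 7 = -35$)
$f{\left(F \right)} = \frac{5 F}{4}$ ($f{\left(F \right)} = F \left(- \frac{3}{4} + 2\right) = F \frac{5}{4} = \frac{5 F}{4}$)
$9 \left(35 + f{\left(C \right)}\right) = 9 \left(35 + \frac{5}{4} \left(-35\right)\right) = 9 \left(35 - \frac{175}{4}\right) = 9 \left(- \frac{35}{4}\right) = - \frac{315}{4}$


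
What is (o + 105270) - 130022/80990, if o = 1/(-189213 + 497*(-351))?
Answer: 310045143543649/2945282340 ≈ 1.0527e+5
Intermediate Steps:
o = -1/363660 (o = 1/(-189213 - 174447) = 1/(-363660) = -1/363660 ≈ -2.7498e-6)
(o + 105270) - 130022/80990 = (-1/363660 + 105270) - 130022/80990 = 38282488199/363660 - 130022*1/80990 = 38282488199/363660 - 65011/40495 = 310045143543649/2945282340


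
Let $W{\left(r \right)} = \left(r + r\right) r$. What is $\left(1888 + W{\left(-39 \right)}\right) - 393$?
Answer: $4537$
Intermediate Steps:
$W{\left(r \right)} = 2 r^{2}$ ($W{\left(r \right)} = 2 r r = 2 r^{2}$)
$\left(1888 + W{\left(-39 \right)}\right) - 393 = \left(1888 + 2 \left(-39\right)^{2}\right) - 393 = \left(1888 + 2 \cdot 1521\right) - 393 = \left(1888 + 3042\right) - 393 = 4930 - 393 = 4537$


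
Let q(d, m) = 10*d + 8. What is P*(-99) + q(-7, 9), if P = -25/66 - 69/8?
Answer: 6635/8 ≈ 829.38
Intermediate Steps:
P = -2377/264 (P = -25*1/66 - 69*1/8 = -25/66 - 69/8 = -2377/264 ≈ -9.0038)
q(d, m) = 8 + 10*d
P*(-99) + q(-7, 9) = -2377/264*(-99) + (8 + 10*(-7)) = 7131/8 + (8 - 70) = 7131/8 - 62 = 6635/8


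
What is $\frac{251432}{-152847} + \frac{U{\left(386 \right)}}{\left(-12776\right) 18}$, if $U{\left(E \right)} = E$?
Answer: $- \frac{3215572951}{1952773272} \approx -1.6467$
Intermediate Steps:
$\frac{251432}{-152847} + \frac{U{\left(386 \right)}}{\left(-12776\right) 18} = \frac{251432}{-152847} + \frac{386}{\left(-12776\right) 18} = 251432 \left(- \frac{1}{152847}\right) + \frac{386}{-229968} = - \frac{251432}{152847} + 386 \left(- \frac{1}{229968}\right) = - \frac{251432}{152847} - \frac{193}{114984} = - \frac{3215572951}{1952773272}$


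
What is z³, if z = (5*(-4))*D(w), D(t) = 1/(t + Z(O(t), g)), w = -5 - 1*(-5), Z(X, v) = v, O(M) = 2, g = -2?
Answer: 1000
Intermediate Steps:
w = 0 (w = -5 + 5 = 0)
D(t) = 1/(-2 + t) (D(t) = 1/(t - 2) = 1/(-2 + t))
z = 10 (z = (5*(-4))/(-2 + 0) = -20/(-2) = -20*(-½) = 10)
z³ = 10³ = 1000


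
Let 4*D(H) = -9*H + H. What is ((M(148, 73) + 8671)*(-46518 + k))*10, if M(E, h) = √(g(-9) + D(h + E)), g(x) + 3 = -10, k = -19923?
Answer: -5761099110 - 664410*I*√455 ≈ -5.7611e+9 - 1.4172e+7*I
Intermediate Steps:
g(x) = -13 (g(x) = -3 - 10 = -13)
D(H) = -2*H (D(H) = (-9*H + H)/4 = (-8*H)/4 = -2*H)
M(E, h) = √(-13 - 2*E - 2*h) (M(E, h) = √(-13 - 2*(h + E)) = √(-13 - 2*(E + h)) = √(-13 + (-2*E - 2*h)) = √(-13 - 2*E - 2*h))
((M(148, 73) + 8671)*(-46518 + k))*10 = ((√(-13 - 2*148 - 2*73) + 8671)*(-46518 - 19923))*10 = ((√(-13 - 296 - 146) + 8671)*(-66441))*10 = ((√(-455) + 8671)*(-66441))*10 = ((I*√455 + 8671)*(-66441))*10 = ((8671 + I*√455)*(-66441))*10 = (-576109911 - 66441*I*√455)*10 = -5761099110 - 664410*I*√455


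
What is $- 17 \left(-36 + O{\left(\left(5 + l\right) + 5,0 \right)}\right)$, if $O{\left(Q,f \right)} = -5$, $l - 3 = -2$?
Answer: $697$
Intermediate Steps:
$l = 1$ ($l = 3 - 2 = 1$)
$- 17 \left(-36 + O{\left(\left(5 + l\right) + 5,0 \right)}\right) = - 17 \left(-36 - 5\right) = \left(-17\right) \left(-41\right) = 697$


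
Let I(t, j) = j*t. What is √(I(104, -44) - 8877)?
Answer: I*√13453 ≈ 115.99*I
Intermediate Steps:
√(I(104, -44) - 8877) = √(-44*104 - 8877) = √(-4576 - 8877) = √(-13453) = I*√13453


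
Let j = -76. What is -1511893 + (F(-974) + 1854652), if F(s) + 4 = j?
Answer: 342679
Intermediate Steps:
F(s) = -80 (F(s) = -4 - 76 = -80)
-1511893 + (F(-974) + 1854652) = -1511893 + (-80 + 1854652) = -1511893 + 1854572 = 342679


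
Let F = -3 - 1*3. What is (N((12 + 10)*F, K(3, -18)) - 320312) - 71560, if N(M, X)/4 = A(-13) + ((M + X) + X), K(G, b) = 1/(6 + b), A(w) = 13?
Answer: -1177046/3 ≈ -3.9235e+5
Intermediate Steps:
F = -6 (F = -3 - 3 = -6)
N(M, X) = 52 + 4*M + 8*X (N(M, X) = 4*(13 + ((M + X) + X)) = 4*(13 + (M + 2*X)) = 4*(13 + M + 2*X) = 52 + 4*M + 8*X)
(N((12 + 10)*F, K(3, -18)) - 320312) - 71560 = ((52 + 4*((12 + 10)*(-6)) + 8/(6 - 18)) - 320312) - 71560 = ((52 + 4*(22*(-6)) + 8/(-12)) - 320312) - 71560 = ((52 + 4*(-132) + 8*(-1/12)) - 320312) - 71560 = ((52 - 528 - ⅔) - 320312) - 71560 = (-1430/3 - 320312) - 71560 = -962366/3 - 71560 = -1177046/3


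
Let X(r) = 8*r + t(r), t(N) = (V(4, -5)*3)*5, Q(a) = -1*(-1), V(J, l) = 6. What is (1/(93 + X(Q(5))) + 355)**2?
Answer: 4597653636/36481 ≈ 1.2603e+5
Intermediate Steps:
Q(a) = 1
t(N) = 90 (t(N) = (6*3)*5 = 18*5 = 90)
X(r) = 90 + 8*r (X(r) = 8*r + 90 = 90 + 8*r)
(1/(93 + X(Q(5))) + 355)**2 = (1/(93 + (90 + 8*1)) + 355)**2 = (1/(93 + (90 + 8)) + 355)**2 = (1/(93 + 98) + 355)**2 = (1/191 + 355)**2 = (67806/191)**2 = 4597653636/36481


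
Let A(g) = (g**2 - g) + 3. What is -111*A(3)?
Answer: -999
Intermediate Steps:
A(g) = 3 + g**2 - g
-111*A(3) = -111*(3 + 3**2 - 1*3) = -111*(3 + 9 - 3) = -111*9 = -999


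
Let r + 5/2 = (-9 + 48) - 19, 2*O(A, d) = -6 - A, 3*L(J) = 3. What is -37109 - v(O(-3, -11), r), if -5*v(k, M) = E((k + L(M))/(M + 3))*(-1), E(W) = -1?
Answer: -185544/5 ≈ -37109.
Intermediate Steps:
L(J) = 1 (L(J) = (1/3)*3 = 1)
O(A, d) = -3 - A/2 (O(A, d) = (-6 - A)/2 = -3 - A/2)
r = 35/2 (r = -5/2 + ((-9 + 48) - 19) = -5/2 + (39 - 19) = -5/2 + 20 = 35/2 ≈ 17.500)
v(k, M) = -1/5 (v(k, M) = -(-1)*(-1)/5 = -1/5*1 = -1/5)
-37109 - v(O(-3, -11), r) = -37109 - 1*(-1/5) = -37109 + 1/5 = -185544/5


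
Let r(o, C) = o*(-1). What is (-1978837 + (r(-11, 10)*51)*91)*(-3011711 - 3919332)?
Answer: 13361567660798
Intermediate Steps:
r(o, C) = -o
(-1978837 + (r(-11, 10)*51)*91)*(-3011711 - 3919332) = (-1978837 + (-1*(-11)*51)*91)*(-3011711 - 3919332) = (-1978837 + (11*51)*91)*(-6931043) = (-1978837 + 561*91)*(-6931043) = (-1978837 + 51051)*(-6931043) = -1927786*(-6931043) = 13361567660798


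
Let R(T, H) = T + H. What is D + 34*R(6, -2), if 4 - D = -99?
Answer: 239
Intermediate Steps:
D = 103 (D = 4 - 1*(-99) = 4 + 99 = 103)
R(T, H) = H + T
D + 34*R(6, -2) = 103 + 34*(-2 + 6) = 103 + 34*4 = 103 + 136 = 239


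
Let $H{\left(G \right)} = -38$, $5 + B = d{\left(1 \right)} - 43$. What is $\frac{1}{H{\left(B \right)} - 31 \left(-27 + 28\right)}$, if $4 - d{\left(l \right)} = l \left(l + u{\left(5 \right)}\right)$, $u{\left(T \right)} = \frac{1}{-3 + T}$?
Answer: $- \frac{1}{69} \approx -0.014493$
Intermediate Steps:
$d{\left(l \right)} = 4 - l \left(\frac{1}{2} + l\right)$ ($d{\left(l \right)} = 4 - l \left(l + \frac{1}{-3 + 5}\right) = 4 - l \left(l + \frac{1}{2}\right) = 4 - l \left(\frac{1}{2} + l\right)$)
$B = - \frac{91}{2}$ ($B = -5 - \frac{81}{2} = - \frac{91}{2} \approx -45.5$)
$\frac{1}{H{\left(B \right)} - 31 \left(-27 + 28\right)} = \frac{1}{-38 - 31 \left(-27 + 28\right)} = \frac{1}{-38 - 31} = \frac{1}{-69} = - \frac{1}{69}$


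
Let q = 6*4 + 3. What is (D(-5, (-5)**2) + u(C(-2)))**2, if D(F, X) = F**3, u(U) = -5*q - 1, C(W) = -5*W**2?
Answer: 68121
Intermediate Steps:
q = 27 (q = 24 + 3 = 27)
u(U) = -136 (u(U) = -5*27 - 1 = -135 - 1 = -136)
(D(-5, (-5)**2) + u(C(-2)))**2 = ((-5)**3 - 136)**2 = (-125 - 136)**2 = (-261)**2 = 68121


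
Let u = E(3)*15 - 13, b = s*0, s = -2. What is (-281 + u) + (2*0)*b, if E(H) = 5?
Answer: -219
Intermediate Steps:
b = 0 (b = -2*0 = 0)
u = 62 (u = 5*15 - 13 = 75 - 13 = 62)
(-281 + u) + (2*0)*b = (-281 + 62) + (2*0)*0 = -219 + 0*0 = -219 + 0 = -219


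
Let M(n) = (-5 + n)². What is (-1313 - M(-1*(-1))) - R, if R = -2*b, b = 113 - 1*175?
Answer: -1453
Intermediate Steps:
b = -62 (b = 113 - 175 = -62)
R = 124 (R = -2*(-62) = 124)
(-1313 - M(-1*(-1))) - R = (-1313 - (-5 - 1*(-1))²) - 1*124 = (-1313 - (-5 + 1)²) - 124 = (-1313 - 1*(-4)²) - 124 = (-1313 - 1*16) - 124 = (-1313 - 16) - 124 = -1329 - 124 = -1453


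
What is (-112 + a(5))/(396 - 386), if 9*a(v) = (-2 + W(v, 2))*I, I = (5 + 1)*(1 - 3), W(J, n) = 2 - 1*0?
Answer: -56/5 ≈ -11.200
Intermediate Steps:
W(J, n) = 2 (W(J, n) = 2 + 0 = 2)
I = -12 (I = 6*(-2) = -12)
a(v) = 0 (a(v) = ((-2 + 2)*(-12))/9 = (0*(-12))/9 = (1/9)*0 = 0)
(-112 + a(5))/(396 - 386) = (-112 + 0)/(396 - 386) = -112/10 = -112*1/10 = -56/5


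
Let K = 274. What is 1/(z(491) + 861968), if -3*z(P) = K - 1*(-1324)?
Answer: 3/2584306 ≈ 1.1609e-6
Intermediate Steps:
z(P) = -1598/3 (z(P) = -(274 - 1*(-1324))/3 = -(274 + 1324)/3 = -⅓*1598 = -1598/3)
1/(z(491) + 861968) = 1/(-1598/3 + 861968) = 1/(2584306/3) = 3/2584306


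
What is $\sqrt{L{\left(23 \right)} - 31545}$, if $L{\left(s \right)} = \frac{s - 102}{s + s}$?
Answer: $\frac{i \sqrt{66752854}}{46} \approx 177.61 i$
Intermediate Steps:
$L{\left(s \right)} = \frac{-102 + s}{2 s}$
$\sqrt{L{\left(23 \right)} - 31545} = \sqrt{\frac{-102 + 23}{2 \cdot 23} - 31545} = \sqrt{\frac{1}{2} \cdot \frac{1}{23} \left(-79\right) - 31545} = \sqrt{- \frac{79}{46} - 31545} = \sqrt{- \frac{1451149}{46}} = \frac{i \sqrt{66752854}}{46}$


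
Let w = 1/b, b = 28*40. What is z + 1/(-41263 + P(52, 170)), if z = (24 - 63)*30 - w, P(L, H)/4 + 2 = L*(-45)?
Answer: -9478130593/8100960 ≈ -1170.0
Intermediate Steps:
b = 1120
P(L, H) = -8 - 180*L (P(L, H) = -8 + 4*(L*(-45)) = -8 + 4*(-45*L) = -8 - 180*L)
w = 1/1120 ≈ 0.00089286
z = -1310401/1120 (z = (24 - 63)*30 - 1*1/1120 = -39*30 - 1/1120 = -1170 - 1/1120 = -1310401/1120 ≈ -1170.0)
z + 1/(-41263 + P(52, 170)) = -1310401/1120 + 1/(-41263 + (-8 - 180*52)) = -1310401/1120 + 1/(-41263 + (-8 - 9360)) = -1310401/1120 + 1/(-41263 - 9368) = -1310401/1120 + 1/(-50631) = -1310401/1120 - 1/50631 = -9478130593/8100960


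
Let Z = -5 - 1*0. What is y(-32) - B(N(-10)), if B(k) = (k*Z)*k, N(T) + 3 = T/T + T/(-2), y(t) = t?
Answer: 13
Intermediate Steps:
Z = -5 (Z = -5 + 0 = -5)
N(T) = -2 - T/2 (N(T) = -3 + (T/T + T/(-2)) = -3 + (1 + T*(-1/2)) = -3 + (1 - T/2) = -2 - T/2)
B(k) = -5*k**2 (B(k) = (k*(-5))*k = (-5*k)*k = -5*k**2)
y(-32) - B(N(-10)) = -32 - (-5)*(-2 - 1/2*(-10))**2 = -32 - (-5)*(-2 + 5)**2 = -32 - (-5)*3**2 = -32 - (-5)*9 = -32 - 1*(-45) = -32 + 45 = 13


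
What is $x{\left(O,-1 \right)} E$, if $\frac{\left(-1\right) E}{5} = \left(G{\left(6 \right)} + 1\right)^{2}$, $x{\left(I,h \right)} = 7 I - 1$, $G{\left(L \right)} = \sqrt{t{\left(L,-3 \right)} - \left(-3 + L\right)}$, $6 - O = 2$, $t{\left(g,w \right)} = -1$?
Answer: $405 - 540 i \approx 405.0 - 540.0 i$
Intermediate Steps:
$O = 4$ ($O = 6 - 2 = 4$)
$G{\left(L \right)} = \sqrt{2 - L}$ ($G{\left(L \right)} = \sqrt{-1 - \left(-3 + L\right)} = \sqrt{2 - L}$)
$x{\left(I,h \right)} = -1 + 7 I$
$E = - 5 \left(1 + 2 i\right)^{2}$ ($E = - 5 \left(\sqrt{2 - 6} + 1\right)^{2} = - 5 \left(\sqrt{-4} + 1\right)^{2} = - 5 \left(2 i + 1\right)^{2} = - 5 \left(1 + 2 i\right)^{2} \approx 15.0 - 20.0 i$)
$x{\left(O,-1 \right)} E = \left(-1 + 7 \cdot 4\right) \left(15 - 20 i\right) = \left(-1 + 28\right) \left(15 - 20 i\right) = 27 \left(15 - 20 i\right) = 405 - 540 i$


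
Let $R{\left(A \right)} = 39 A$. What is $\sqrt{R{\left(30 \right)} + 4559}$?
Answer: $\sqrt{5729} \approx 75.69$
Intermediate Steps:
$\sqrt{R{\left(30 \right)} + 4559} = \sqrt{39 \cdot 30 + 4559} = \sqrt{1170 + 4559} = \sqrt{5729}$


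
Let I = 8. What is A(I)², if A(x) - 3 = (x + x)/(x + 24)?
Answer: 49/4 ≈ 12.250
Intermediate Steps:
A(x) = 3 + 2*x/(24 + x) (A(x) = 3 + (x + x)/(x + 24) = 3 + (2*x)/(24 + x) = 3 + 2*x/(24 + x))
A(I)² = ((72 + 5*8)/(24 + 8))² = ((72 + 40)/32)² = ((1/32)*112)² = (7/2)² = 49/4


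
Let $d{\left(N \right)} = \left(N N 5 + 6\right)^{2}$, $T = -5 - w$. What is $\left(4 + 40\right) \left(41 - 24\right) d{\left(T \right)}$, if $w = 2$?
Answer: $47124748$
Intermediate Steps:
$T = -7$ ($T = -5 - 2 = -7$)
$d{\left(N \right)} = \left(6 + 5 N^{2}\right)^{2}$ ($d{\left(N \right)} = \left(N^{2} \cdot 5 + 6\right)^{2} = \left(5 N^{2} + 6\right)^{2} = \left(6 + 5 N^{2}\right)^{2}$)
$\left(4 + 40\right) \left(41 - 24\right) d{\left(T \right)} = \left(4 + 40\right) \left(41 - 24\right) \left(6 + 5 \left(-7\right)^{2}\right)^{2} = 44 \left(41 - 24\right) \left(6 + 5 \cdot 49\right)^{2} = 44 \cdot 17 \left(6 + 245\right)^{2} = 748 \cdot 251^{2} = 748 \cdot 63001 = 47124748$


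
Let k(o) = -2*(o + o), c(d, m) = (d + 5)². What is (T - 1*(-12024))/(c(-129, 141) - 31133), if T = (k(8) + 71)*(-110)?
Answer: -7734/15757 ≈ -0.49083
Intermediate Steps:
c(d, m) = (5 + d)²
k(o) = -4*o
T = -4290 (T = (-4*8 + 71)*(-110) = (-32 + 71)*(-110) = 39*(-110) = -4290)
(T - 1*(-12024))/(c(-129, 141) - 31133) = (-4290 - 1*(-12024))/((5 - 129)² - 31133) = (-4290 + 12024)/((-124)² - 31133) = 7734/(15376 - 31133) = 7734/(-15757) = 7734*(-1/15757) = -7734/15757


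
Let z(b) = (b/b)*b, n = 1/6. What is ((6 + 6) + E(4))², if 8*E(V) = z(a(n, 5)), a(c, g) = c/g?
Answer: 8300161/57600 ≈ 144.10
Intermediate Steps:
n = ⅙ ≈ 0.16667
z(b) = b (z(b) = 1*b = b)
E(V) = 1/240 (E(V) = ((⅙)/5)/8 = ((⅙)*(⅕))/8 = (⅛)*(1/30) = 1/240)
((6 + 6) + E(4))² = ((6 + 6) + 1/240)² = (12 + 1/240)² = (2881/240)² = 8300161/57600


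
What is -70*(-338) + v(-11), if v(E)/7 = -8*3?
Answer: 23492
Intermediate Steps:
v(E) = -168 (v(E) = 7*(-8*3) = 7*(-24) = -168)
-70*(-338) + v(-11) = -70*(-338) - 168 = 23660 - 168 = 23492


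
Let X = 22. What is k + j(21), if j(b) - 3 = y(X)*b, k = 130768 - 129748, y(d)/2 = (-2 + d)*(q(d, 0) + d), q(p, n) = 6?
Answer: 24543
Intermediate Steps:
y(d) = 2*(-2 + d)*(6 + d) (y(d) = 2*((-2 + d)*(6 + d)) = 2*(-2 + d)*(6 + d))
k = 1020
j(b) = 3 + 1120*b (j(b) = 3 + (-24 + 2*22² + 8*22)*b = 3 + (-24 + 2*484 + 176)*b = 3 + (-24 + 968 + 176)*b = 3 + 1120*b)
k + j(21) = 1020 + (3 + 1120*21) = 1020 + (3 + 23520) = 1020 + 23523 = 24543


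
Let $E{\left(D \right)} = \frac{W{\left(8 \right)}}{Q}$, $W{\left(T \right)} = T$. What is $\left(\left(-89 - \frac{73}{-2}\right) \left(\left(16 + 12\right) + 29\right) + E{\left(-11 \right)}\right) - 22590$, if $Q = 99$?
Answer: $- \frac{5065319}{198} \approx -25582.0$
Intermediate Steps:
$E{\left(D \right)} = \frac{8}{99}$
$\left(\left(-89 - \frac{73}{-2}\right) \left(\left(16 + 12\right) + 29\right) + E{\left(-11 \right)}\right) - 22590 = \left(\left(-89 - \frac{73}{-2}\right) \left(\left(16 + 12\right) + 29\right) + \frac{8}{99}\right) - 22590 = \left(\left(-89 - - \frac{73}{2}\right) \left(28 + 29\right) + \frac{8}{99}\right) - 22590 = \left(\left(-89 + \frac{73}{2}\right) 57 + \frac{8}{99}\right) - 22590 = \left(\left(- \frac{105}{2}\right) 57 + \frac{8}{99}\right) - 22590 = \left(- \frac{5985}{2} + \frac{8}{99}\right) - 22590 = - \frac{592499}{198} - 22590 = - \frac{5065319}{198}$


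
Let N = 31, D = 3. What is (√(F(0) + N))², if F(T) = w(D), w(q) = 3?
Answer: 34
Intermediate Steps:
F(T) = 3
(√(F(0) + N))² = (√(3 + 31))² = (√34)² = 34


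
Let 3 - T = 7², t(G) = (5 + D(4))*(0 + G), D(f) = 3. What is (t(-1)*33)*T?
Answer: 12144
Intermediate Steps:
t(G) = 8*G (t(G) = (5 + 3)*(0 + G) = 8*G)
T = -46 (T = 3 - 1*7² = 3 - 1*49 = 3 - 49 = -46)
(t(-1)*33)*T = ((8*(-1))*33)*(-46) = -8*33*(-46) = -264*(-46) = 12144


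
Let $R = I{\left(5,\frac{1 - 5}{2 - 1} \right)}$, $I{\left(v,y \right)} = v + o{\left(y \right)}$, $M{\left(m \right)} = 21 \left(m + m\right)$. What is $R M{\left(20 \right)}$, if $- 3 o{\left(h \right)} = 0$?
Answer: $4200$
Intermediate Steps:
$o{\left(h \right)} = 0$ ($o{\left(h \right)} = \left(- \frac{1}{3}\right) 0 = 0$)
$M{\left(m \right)} = 42 m$ ($M{\left(m \right)} = 21 \cdot 2 m = 42 m$)
$I{\left(v,y \right)} = v$ ($I{\left(v,y \right)} = v + 0 = v$)
$R = 5$
$R M{\left(20 \right)} = 5 \cdot 42 \cdot 20 = 5 \cdot 840 = 4200$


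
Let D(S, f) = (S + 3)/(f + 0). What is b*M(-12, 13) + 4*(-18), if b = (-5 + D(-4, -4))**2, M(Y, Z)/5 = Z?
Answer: 22313/16 ≈ 1394.6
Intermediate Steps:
M(Y, Z) = 5*Z
D(S, f) = (3 + S)/f
b = 361/16 (b = (-5 + (3 - 4)/(-4))**2 = (-5 - 1/4*(-1))**2 = (-5 + 1/4)**2 = (-19/4)**2 = 361/16 ≈ 22.563)
b*M(-12, 13) + 4*(-18) = 361*(5*13)/16 + 4*(-18) = (361/16)*65 - 72 = 23465/16 - 72 = 22313/16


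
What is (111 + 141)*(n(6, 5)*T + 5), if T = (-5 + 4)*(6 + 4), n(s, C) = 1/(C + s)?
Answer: 11340/11 ≈ 1030.9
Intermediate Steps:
T = -10 (T = -1*10 = -10)
(111 + 141)*(n(6, 5)*T + 5) = (111 + 141)*(-10/(5 + 6) + 5) = 252*(-10/11 + 5) = 252*(45/11) = 11340/11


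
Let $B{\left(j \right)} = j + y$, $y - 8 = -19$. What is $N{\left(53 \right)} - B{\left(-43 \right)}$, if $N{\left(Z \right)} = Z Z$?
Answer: $2863$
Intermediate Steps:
$y = -11$ ($y = 8 - 19 = -11$)
$B{\left(j \right)} = -11 + j$ ($B{\left(j \right)} = j - 11 = -11 + j$)
$N{\left(Z \right)} = Z^{2}$
$N{\left(53 \right)} - B{\left(-43 \right)} = 53^{2} - \left(-11 - 43\right) = 2809 - -54 = 2809 + 54 = 2863$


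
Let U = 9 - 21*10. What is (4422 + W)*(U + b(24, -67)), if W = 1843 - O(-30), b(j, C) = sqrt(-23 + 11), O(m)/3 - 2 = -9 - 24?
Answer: -1277958 + 12716*I*sqrt(3) ≈ -1.278e+6 + 22025.0*I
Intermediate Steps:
O(m) = -93 (O(m) = 6 + 3*(-9 - 24) = 6 + 3*(-33) = 6 - 99 = -93)
b(j, C) = 2*I*sqrt(3) (b(j, C) = sqrt(-12) = 2*I*sqrt(3))
W = 1936 (W = 1843 - 1*(-93) = 1843 + 93 = 1936)
U = -201 (U = 9 - 210 = -201)
(4422 + W)*(U + b(24, -67)) = (4422 + 1936)*(-201 + 2*I*sqrt(3)) = 6358*(-201 + 2*I*sqrt(3)) = -1277958 + 12716*I*sqrt(3)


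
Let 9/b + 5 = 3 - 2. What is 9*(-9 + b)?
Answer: -405/4 ≈ -101.25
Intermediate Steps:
b = -9/4 (b = 9/(-5 + (3 - 2)) = 9/(-5 + 1) = 9/(-4) = 9*(-¼) = -9/4 ≈ -2.2500)
9*(-9 + b) = 9*(-9 - 9/4) = 9*(-45/4) = -405/4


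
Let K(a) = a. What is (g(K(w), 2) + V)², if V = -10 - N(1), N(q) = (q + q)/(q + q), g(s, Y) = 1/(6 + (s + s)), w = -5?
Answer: 2025/16 ≈ 126.56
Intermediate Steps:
g(s, Y) = 1/(6 + 2*s)
N(q) = 1 (N(q) = (2*q)/((2*q)) = (2*q)*(1/(2*q)) = 1)
V = -11 (V = -10 - 1*1 = -10 - 1 = -11)
(g(K(w), 2) + V)² = (1/(2*(3 - 5)) - 11)² = ((½)/(-2) - 11)² = ((½)*(-½) - 11)² = (-¼ - 11)² = (-45/4)² = 2025/16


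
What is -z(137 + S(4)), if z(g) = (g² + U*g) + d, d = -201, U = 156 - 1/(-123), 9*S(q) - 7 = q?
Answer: -134394803/3321 ≈ -40468.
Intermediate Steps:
S(q) = 7/9 + q/9
U = 19189/123 (U = 156 - 1*(-1/123) = 156 + 1/123 = 19189/123 ≈ 156.01)
z(g) = -201 + g² + 19189*g/123 (z(g) = (g² + 19189*g/123) - 201 = -201 + g² + 19189*g/123)
-z(137 + S(4)) = -(-201 + (137 + (7/9 + (⅑)*4))² + 19189*(137 + (7/9 + (⅑)*4))/123) = -(-201 + (137 + (7/9 + 4/9))² + 19189*(137 + (7/9 + 4/9))/123) = -(-201 + (137 + 11/9)² + 19189*(137 + 11/9)/123) = -(-201 + (1244/9)² + (19189/123)*(1244/9)) = -(-201 + 1547536/81 + 23871116/1107) = -1*134394803/3321 = -134394803/3321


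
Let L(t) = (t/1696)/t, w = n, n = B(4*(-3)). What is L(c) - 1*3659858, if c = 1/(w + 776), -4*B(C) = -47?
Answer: -6207119167/1696 ≈ -3.6599e+6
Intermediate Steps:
B(C) = 47/4 (B(C) = -1/4*(-47) = 47/4)
n = 47/4 ≈ 11.750
w = 47/4 ≈ 11.750
c = 4/3151 (c = 1/(47/4 + 776) = 1/(3151/4) = 4/3151 ≈ 0.0012694)
L(t) = 1/1696 (L(t) = (t*(1/1696))/t = (t/1696)/t = 1/1696)
L(c) - 1*3659858 = 1/1696 - 1*3659858 = 1/1696 - 3659858 = -6207119167/1696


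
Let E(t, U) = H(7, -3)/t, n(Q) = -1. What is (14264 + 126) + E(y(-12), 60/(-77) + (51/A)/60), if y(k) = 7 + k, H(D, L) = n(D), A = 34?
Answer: 71951/5 ≈ 14390.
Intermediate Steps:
H(D, L) = -1
E(t, U) = -1/t
(14264 + 126) + E(y(-12), 60/(-77) + (51/A)/60) = (14264 + 126) - 1/(7 - 12) = 14390 - 1/(-5) = 14390 - 1*(-⅕) = 14390 + ⅕ = 71951/5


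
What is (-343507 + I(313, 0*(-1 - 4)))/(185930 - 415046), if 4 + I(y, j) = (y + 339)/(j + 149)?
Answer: 17060829/11379428 ≈ 1.4993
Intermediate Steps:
I(y, j) = -4 + (339 + y)/(149 + j) (I(y, j) = -4 + (y + 339)/(j + 149) = -4 + (339 + y)/(149 + j))
(-343507 + I(313, 0*(-1 - 4)))/(185930 - 415046) = (-343507 + (-257 + 313 - 0*(-1 - 4))/(149 + 0*(-1 - 4)))/(185930 - 415046) = (-343507 + (-257 + 313 - 0*(-5))/(149 + 0*(-5)))/(-229116) = (-343507 + (-257 + 313 - 4*0)/(149 + 0))*(-1/229116) = (-343507 + (-257 + 313 + 0)/149)*(-1/229116) = (-343507 + (1/149)*56)*(-1/229116) = (-343507 + 56/149)*(-1/229116) = -51182487/149*(-1/229116) = 17060829/11379428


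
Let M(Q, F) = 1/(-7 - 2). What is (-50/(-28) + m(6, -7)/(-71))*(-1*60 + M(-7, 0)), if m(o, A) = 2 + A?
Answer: -110905/994 ≈ -111.57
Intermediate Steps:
M(Q, F) = -1/9 (M(Q, F) = 1/(-9) = -1/9)
(-50/(-28) + m(6, -7)/(-71))*(-1*60 + M(-7, 0)) = (-50/(-28) + (2 - 7)/(-71))*(-1*60 - 1/9) = (-50*(-1/28) - 5*(-1/71))*(-60 - 1/9) = (25/14 + 5/71)*(-541/9) = (1845/994)*(-541/9) = -110905/994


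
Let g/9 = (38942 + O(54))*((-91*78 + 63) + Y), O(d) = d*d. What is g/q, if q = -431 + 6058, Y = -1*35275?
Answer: -15939107820/5627 ≈ -2.8326e+6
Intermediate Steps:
Y = -35275
O(d) = d²
g = -15939107820 (g = 9*((38942 + 54²)*((-91*78 + 63) - 35275)) = 9*((38942 + 2916)*((-7098 + 63) - 35275)) = 9*(41858*(-7035 - 35275)) = 9*(41858*(-42310)) = 9*(-1771011980) = -15939107820)
q = 5627
g/q = -15939107820/5627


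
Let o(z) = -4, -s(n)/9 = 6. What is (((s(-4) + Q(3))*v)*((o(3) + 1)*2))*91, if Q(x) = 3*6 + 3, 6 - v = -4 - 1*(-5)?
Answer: 90090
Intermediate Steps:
s(n) = -54 (s(n) = -9*6 = -54)
v = 5 (v = 6 - (-4 - 1*(-5)) = 6 - (-4 + 5) = 6 - 1*1 = 6 - 1 = 5)
Q(x) = 21 (Q(x) = 18 + 3 = 21)
(((s(-4) + Q(3))*v)*((o(3) + 1)*2))*91 = (((-54 + 21)*5)*((-4 + 1)*2))*91 = ((-33*5)*(-3*2))*91 = -165*(-6)*91 = 990*91 = 90090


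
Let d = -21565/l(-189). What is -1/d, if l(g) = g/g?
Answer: 1/21565 ≈ 4.6371e-5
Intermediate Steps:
l(g) = 1
d = -21565 (d = -21565/1 = -21565*1 = -21565)
-1/d = -1/(-21565) = -1*(-1/21565) = 1/21565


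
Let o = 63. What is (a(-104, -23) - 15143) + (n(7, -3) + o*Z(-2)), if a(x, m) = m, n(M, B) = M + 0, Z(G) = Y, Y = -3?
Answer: -15348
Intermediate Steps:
Z(G) = -3
n(M, B) = M
(a(-104, -23) - 15143) + (n(7, -3) + o*Z(-2)) = (-23 - 15143) + (7 + 63*(-3)) = -15166 + (7 - 189) = -15166 - 182 = -15348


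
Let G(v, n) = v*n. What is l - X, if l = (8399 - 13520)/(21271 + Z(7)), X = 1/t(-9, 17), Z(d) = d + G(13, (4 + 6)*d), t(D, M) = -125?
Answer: -205979/924500 ≈ -0.22280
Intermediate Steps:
G(v, n) = n*v
Z(d) = 131*d (Z(d) = d + ((4 + 6)*d)*13 = d + (10*d)*13 = d + 130*d = 131*d)
X = -1/125 (X = 1/(-125) = -1/125 ≈ -0.0080000)
l = -1707/7396 (l = (8399 - 13520)/(21271 + 131*7) = -5121/(21271 + 917) = -5121/22188 = -5121*1/22188 = -1707/7396 ≈ -0.23080)
l - X = -1707/7396 - 1*(-1/125) = -1707/7396 + 1/125 = -205979/924500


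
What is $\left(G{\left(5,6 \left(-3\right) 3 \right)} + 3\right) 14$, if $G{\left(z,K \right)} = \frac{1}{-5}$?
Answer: $\frac{196}{5} \approx 39.2$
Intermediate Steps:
$G{\left(z,K \right)} = - \frac{1}{5}$
$\left(G{\left(5,6 \left(-3\right) 3 \right)} + 3\right) 14 = \left(- \frac{1}{5} + 3\right) 14 = \frac{14}{5} \cdot 14 = \frac{196}{5}$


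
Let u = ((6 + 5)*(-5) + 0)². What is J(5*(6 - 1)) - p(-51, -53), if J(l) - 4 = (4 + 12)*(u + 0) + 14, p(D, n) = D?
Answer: 48469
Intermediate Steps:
u = 3025 (u = (11*(-5) + 0)² = (-55 + 0)² = (-55)² = 3025)
J(l) = 48418 (J(l) = 4 + ((4 + 12)*(3025 + 0) + 14) = 4 + (16*3025 + 14) = 4 + (48400 + 14) = 4 + 48414 = 48418)
J(5*(6 - 1)) - p(-51, -53) = 48418 - 1*(-51) = 48418 + 51 = 48469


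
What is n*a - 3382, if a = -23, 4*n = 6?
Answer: -6833/2 ≈ -3416.5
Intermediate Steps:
n = 3/2 (n = (¼)*6 = 3/2 ≈ 1.5000)
n*a - 3382 = (3/2)*(-23) - 3382 = -69/2 - 3382 = -6833/2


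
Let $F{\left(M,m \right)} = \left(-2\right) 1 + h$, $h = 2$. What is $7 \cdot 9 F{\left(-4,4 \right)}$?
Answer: $0$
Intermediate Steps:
$F{\left(M,m \right)} = 0$ ($F{\left(M,m \right)} = \left(-2\right) 1 + 2 = -2 + 2 = 0$)
$7 \cdot 9 F{\left(-4,4 \right)} = 7 \cdot 9 \cdot 0 = 63 \cdot 0 = 0$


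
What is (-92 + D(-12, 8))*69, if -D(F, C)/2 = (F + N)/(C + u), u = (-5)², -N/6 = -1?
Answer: -69552/11 ≈ -6322.9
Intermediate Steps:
N = 6 (N = -6*(-1) = 6)
u = 25
D(F, C) = -2*(6 + F)/(25 + C) (D(F, C) = -2*(F + 6)/(C + 25) = -2*(6 + F)/(25 + C))
(-92 + D(-12, 8))*69 = (-92 + 2*(-6 - 1*(-12))/(25 + 8))*69 = (-92 + 2*(-6 + 12)/33)*69 = (-92 + 2*(1/33)*6)*69 = (-92 + 4/11)*69 = -1008/11*69 = -69552/11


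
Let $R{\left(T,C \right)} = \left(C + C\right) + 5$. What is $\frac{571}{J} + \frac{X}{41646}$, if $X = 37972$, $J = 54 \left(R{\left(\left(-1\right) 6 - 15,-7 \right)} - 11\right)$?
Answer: $\frac{261059}{681480} \approx 0.38308$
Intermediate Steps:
$R{\left(T,C \right)} = 5 + 2 C$ ($R{\left(T,C \right)} = 2 C + 5 = 5 + 2 C$)
$J = -1080$ ($J = 54 \left(\left(5 + 2 \left(-7\right)\right) - 11\right) = 54 \left(\left(5 - 14\right) - 11\right) = 54 \left(-9 - 11\right) = 54 \left(-20\right) = -1080$)
$\frac{571}{J} + \frac{X}{41646} = \frac{571}{-1080} + \frac{37972}{41646} = 571 \left(- \frac{1}{1080}\right) + 37972 \cdot \frac{1}{41646} = - \frac{571}{1080} + \frac{1726}{1893} = \frac{261059}{681480}$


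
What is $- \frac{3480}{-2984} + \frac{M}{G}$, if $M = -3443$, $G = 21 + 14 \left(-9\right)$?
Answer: $\frac{1329914}{39165} \approx 33.957$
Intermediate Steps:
$G = -105$ ($G = 21 - 126 = -105$)
$- \frac{3480}{-2984} + \frac{M}{G} = - \frac{3480}{-2984} - \frac{3443}{-105} = \left(-3480\right) \left(- \frac{1}{2984}\right) - - \frac{3443}{105} = \frac{435}{373} + \frac{3443}{105} = \frac{1329914}{39165}$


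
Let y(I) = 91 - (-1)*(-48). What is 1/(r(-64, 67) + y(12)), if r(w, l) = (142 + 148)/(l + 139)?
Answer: 103/4574 ≈ 0.022519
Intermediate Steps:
r(w, l) = 290/(139 + l)
y(I) = 43 (y(I) = 91 - 1*48 = 91 - 48 = 43)
1/(r(-64, 67) + y(12)) = 1/(290/(139 + 67) + 43) = 1/(290/206 + 43) = 1/(290*(1/206) + 43) = 1/(145/103 + 43) = 1/(4574/103) = 103/4574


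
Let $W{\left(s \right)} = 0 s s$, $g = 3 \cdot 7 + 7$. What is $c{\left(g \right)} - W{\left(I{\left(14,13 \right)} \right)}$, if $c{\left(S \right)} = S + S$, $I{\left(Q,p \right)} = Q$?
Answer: $56$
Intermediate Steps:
$g = 28$ ($g = 21 + 7 = 28$)
$W{\left(s \right)} = 0$ ($W{\left(s \right)} = 0 s = 0$)
$c{\left(S \right)} = 2 S$
$c{\left(g \right)} - W{\left(I{\left(14,13 \right)} \right)} = 2 \cdot 28 - 0 = 56 + 0 = 56$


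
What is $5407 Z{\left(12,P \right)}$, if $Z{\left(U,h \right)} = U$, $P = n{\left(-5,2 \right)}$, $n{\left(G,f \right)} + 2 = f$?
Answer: $64884$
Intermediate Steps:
$n{\left(G,f \right)} = -2 + f$
$P = 0$ ($P = -2 + 2 = 0$)
$5407 Z{\left(12,P \right)} = 5407 \cdot 12 = 64884$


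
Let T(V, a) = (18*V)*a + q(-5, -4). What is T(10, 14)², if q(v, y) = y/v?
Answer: 158860816/25 ≈ 6.3544e+6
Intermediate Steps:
T(V, a) = ⅘ + 18*V*a (T(V, a) = (18*V)*a - 4/(-5) = 18*V*a - 4*(-⅕) = 18*V*a + ⅘ = ⅘ + 18*V*a)
T(10, 14)² = (⅘ + 18*10*14)² = (⅘ + 2520)² = (12604/5)² = 158860816/25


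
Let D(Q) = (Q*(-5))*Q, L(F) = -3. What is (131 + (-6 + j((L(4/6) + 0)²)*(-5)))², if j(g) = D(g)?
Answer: 4622500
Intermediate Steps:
D(Q) = -5*Q² (D(Q) = (-5*Q)*Q = -5*Q²)
j(g) = -5*g²
(131 + (-6 + j((L(4/6) + 0)²)*(-5)))² = (131 + (-6 - 5*(-3 + 0)⁴*(-5)))² = (131 + (-6 - 5*((-3)²)²*(-5)))² = (131 + (-6 - 5*9²*(-5)))² = (131 + (-6 - 5*81*(-5)))² = (131 + (-6 - 405*(-5)))² = (131 + (-6 + 2025))² = (131 + 2019)² = 2150² = 4622500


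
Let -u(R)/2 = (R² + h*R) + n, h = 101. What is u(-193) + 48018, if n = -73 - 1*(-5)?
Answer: 12642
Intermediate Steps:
n = -68 (n = -73 + 5 = -68)
u(R) = 136 - 202*R - 2*R² (u(R) = -2*((R² + 101*R) - 68) = -2*(-68 + R² + 101*R) = 136 - 202*R - 2*R²)
u(-193) + 48018 = (136 - 202*(-193) - 2*(-193)²) + 48018 = (136 + 38986 - 2*37249) + 48018 = (136 + 38986 - 74498) + 48018 = -35376 + 48018 = 12642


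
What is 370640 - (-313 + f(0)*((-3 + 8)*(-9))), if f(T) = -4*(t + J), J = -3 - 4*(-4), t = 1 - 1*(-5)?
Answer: 367533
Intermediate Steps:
t = 6 (t = 1 + 5 = 6)
J = 13 (J = -3 + 16 = 13)
f(T) = -76 (f(T) = -4*(6 + 13) = -4*19 = -76)
370640 - (-313 + f(0)*((-3 + 8)*(-9))) = 370640 - (-313 - 76*(-3 + 8)*(-9)) = 370640 - (-313 - 380*(-9)) = 370640 - (-313 - 76*(-45)) = 370640 - (-313 + 3420) = 370640 - 1*3107 = 370640 - 3107 = 367533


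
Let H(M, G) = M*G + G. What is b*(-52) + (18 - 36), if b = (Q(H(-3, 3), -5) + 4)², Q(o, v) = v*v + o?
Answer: -27526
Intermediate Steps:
H(M, G) = G + G*M (H(M, G) = G*M + G = G + G*M)
Q(o, v) = o + v² (Q(o, v) = v² + o = o + v²)
b = 529 (b = ((3*(1 - 3) + (-5)²) + 4)² = ((3*(-2) + 25) + 4)² = ((-6 + 25) + 4)² = (19 + 4)² = 23² = 529)
b*(-52) + (18 - 36) = 529*(-52) + (18 - 36) = -27508 - 18 = -27526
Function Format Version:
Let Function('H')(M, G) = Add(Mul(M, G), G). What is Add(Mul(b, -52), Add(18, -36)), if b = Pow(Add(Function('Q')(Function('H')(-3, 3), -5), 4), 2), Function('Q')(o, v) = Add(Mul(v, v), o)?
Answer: -27526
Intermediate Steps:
Function('H')(M, G) = Add(G, Mul(G, M)) (Function('H')(M, G) = Add(Mul(G, M), G) = Add(G, Mul(G, M)))
Function('Q')(o, v) = Add(o, Pow(v, 2)) (Function('Q')(o, v) = Add(Pow(v, 2), o) = Add(o, Pow(v, 2)))
b = 529 (b = Pow(Add(Add(Mul(3, Add(1, -3)), Pow(-5, 2)), 4), 2) = Pow(Add(Add(Mul(3, -2), 25), 4), 2) = Pow(Add(Add(-6, 25), 4), 2) = Pow(Add(19, 4), 2) = Pow(23, 2) = 529)
Add(Mul(b, -52), Add(18, -36)) = Add(Mul(529, -52), Add(18, -36)) = Add(-27508, -18) = -27526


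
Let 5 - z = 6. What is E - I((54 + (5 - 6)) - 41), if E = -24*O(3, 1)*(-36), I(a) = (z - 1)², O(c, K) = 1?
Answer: 860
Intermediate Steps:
z = -1 (z = 5 - 1*6 = 5 - 6 = -1)
I(a) = 4 (I(a) = (-1 - 1)² = (-2)² = 4)
E = 864 (E = -24*1*(-36) = -24*(-36) = 864)
E - I((54 + (5 - 6)) - 41) = 864 - 1*4 = 864 - 4 = 860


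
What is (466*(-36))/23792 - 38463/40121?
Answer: -198522699/119319854 ≈ -1.6638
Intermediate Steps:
(466*(-36))/23792 - 38463/40121 = -16776*1/23792 - 38463*1/40121 = -2097/2974 - 38463/40121 = -198522699/119319854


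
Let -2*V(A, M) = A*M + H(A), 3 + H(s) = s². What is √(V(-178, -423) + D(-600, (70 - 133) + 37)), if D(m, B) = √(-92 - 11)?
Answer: √(-213950 + 4*I*√103)/2 ≈ 0.021941 + 231.27*I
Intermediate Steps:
H(s) = -3 + s²
V(A, M) = 3/2 - A²/2 - A*M/2 (V(A, M) = -(A*M + (-3 + A²))/2 = -(-3 + A² + A*M)/2 = 3/2 - A²/2 - A*M/2)
D(m, B) = I*√103 (D(m, B) = √(-103) = I*√103)
√(V(-178, -423) + D(-600, (70 - 133) + 37)) = √((3/2 - ½*(-178)² - ½*(-178)*(-423)) + I*√103) = √((3/2 - ½*31684 - 37647) + I*√103) = √((3/2 - 15842 - 37647) + I*√103) = √(-106975/2 + I*√103)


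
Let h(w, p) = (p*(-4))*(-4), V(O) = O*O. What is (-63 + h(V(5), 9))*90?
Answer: 7290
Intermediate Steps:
V(O) = O**2
h(w, p) = 16*p (h(w, p) = -4*p*(-4) = 16*p)
(-63 + h(V(5), 9))*90 = (-63 + 16*9)*90 = (-63 + 144)*90 = 81*90 = 7290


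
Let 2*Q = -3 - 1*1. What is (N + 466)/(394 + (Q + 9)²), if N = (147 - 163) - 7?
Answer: 1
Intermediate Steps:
N = -23 (N = -16 - 7 = -23)
Q = -2 (Q = (-3 - 1*1)/2 = (-3 - 1)/2 = (½)*(-4) = -2)
(N + 466)/(394 + (Q + 9)²) = (-23 + 466)/(394 + (-2 + 9)²) = 443/(394 + 7²) = 443/(394 + 49) = 443/443 = 443*(1/443) = 1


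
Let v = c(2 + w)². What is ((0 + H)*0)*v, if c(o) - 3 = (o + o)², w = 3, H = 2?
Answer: 0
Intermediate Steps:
c(o) = 3 + 4*o² (c(o) = 3 + (o + o)² = 3 + (2*o)² = 3 + 4*o²)
v = 10609 (v = (3 + 4*(2 + 3)²)² = (3 + 4*5²)² = (3 + 4*25)² = (3 + 100)² = 103² = 10609)
((0 + H)*0)*v = ((0 + 2)*0)*10609 = (2*0)*10609 = 0*10609 = 0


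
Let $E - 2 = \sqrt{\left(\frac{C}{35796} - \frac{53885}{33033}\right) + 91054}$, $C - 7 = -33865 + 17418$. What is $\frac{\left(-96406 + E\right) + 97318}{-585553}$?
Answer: $- \frac{914}{585553} - \frac{\sqrt{43233413282804451}}{403488762369} \approx -0.0020762$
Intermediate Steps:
$C = -16440$ ($C = 7 + \left(-33865 + 17418\right) = 7 - 16447 = -16440$)
$E = 2 + \frac{\sqrt{43233413282804451}}{689073}$ ($E = 2 + \sqrt{\left(- \frac{16440}{35796} - \frac{53885}{33033}\right) + 91054} = 2 + \sqrt{\left(\left(-16440\right) \frac{1}{35796} - \frac{4145}{2541}\right) + 91054} = 2 + \sqrt{\left(- \frac{1370}{2983} - \frac{4145}{2541}\right) + 91054} = 2 + \sqrt{- \frac{15845705}{7579803} + 91054} = 2 + \sqrt{\frac{690155536657}{7579803}} = 2 + \frac{\sqrt{43233413282804451}}{689073} \approx 303.75$)
$\frac{\left(-96406 + E\right) + 97318}{-585553} = \frac{\left(-96406 + \left(2 + \frac{\sqrt{43233413282804451}}{689073}\right)\right) + 97318}{-585553} = \left(\left(-96404 + \frac{\sqrt{43233413282804451}}{689073}\right) + 97318\right) \left(- \frac{1}{585553}\right) = \left(914 + \frac{\sqrt{43233413282804451}}{689073}\right) \left(- \frac{1}{585553}\right) = - \frac{914}{585553} - \frac{\sqrt{43233413282804451}}{403488762369}$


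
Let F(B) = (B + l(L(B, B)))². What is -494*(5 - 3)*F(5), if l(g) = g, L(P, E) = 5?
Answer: -98800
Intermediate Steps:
F(B) = (5 + B)² (F(B) = (B + 5)² = (5 + B)²)
-494*(5 - 3)*F(5) = -494*(5 - 3)*(5 + 5)² = -988*10² = -988*100 = -494*200 = -98800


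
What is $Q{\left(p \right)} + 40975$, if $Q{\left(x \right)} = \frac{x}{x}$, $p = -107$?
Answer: $40976$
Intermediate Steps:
$Q{\left(x \right)} = 1$
$Q{\left(p \right)} + 40975 = 1 + 40975 = 40976$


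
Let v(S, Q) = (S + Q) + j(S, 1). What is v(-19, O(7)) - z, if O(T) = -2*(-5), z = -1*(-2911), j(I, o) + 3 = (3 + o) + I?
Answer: -2938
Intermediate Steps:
j(I, o) = I + o (j(I, o) = -3 + ((3 + o) + I) = -3 + (3 + I + o) = I + o)
z = 2911
O(T) = 10
v(S, Q) = 1 + Q + 2*S (v(S, Q) = (S + Q) + (S + 1) = (Q + S) + (1 + S) = 1 + Q + 2*S)
v(-19, O(7)) - z = (1 + 10 + 2*(-19)) - 1*2911 = (1 + 10 - 38) - 2911 = -27 - 2911 = -2938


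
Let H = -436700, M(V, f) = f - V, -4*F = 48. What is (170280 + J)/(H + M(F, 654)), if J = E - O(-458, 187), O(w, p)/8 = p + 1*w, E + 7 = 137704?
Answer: -310145/436034 ≈ -0.71129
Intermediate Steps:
F = -12 (F = -1/4*48 = -12)
E = 137697 (E = -7 + 137704 = 137697)
O(w, p) = 8*p + 8*w (O(w, p) = 8*(p + 1*w) = 8*(p + w) = 8*p + 8*w)
J = 139865 (J = 137697 - (8*187 + 8*(-458)) = 137697 - (1496 - 3664) = 137697 - 1*(-2168) = 137697 + 2168 = 139865)
(170280 + J)/(H + M(F, 654)) = (170280 + 139865)/(-436700 + (654 - 1*(-12))) = 310145/(-436700 + (654 + 12)) = 310145/(-436700 + 666) = 310145/(-436034) = 310145*(-1/436034) = -310145/436034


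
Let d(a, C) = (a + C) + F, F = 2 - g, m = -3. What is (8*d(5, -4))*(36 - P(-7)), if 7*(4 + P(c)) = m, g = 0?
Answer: 6792/7 ≈ 970.29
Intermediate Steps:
P(c) = -31/7 (P(c) = -4 + (⅐)*(-3) = -4 - 3/7 = -31/7)
F = 2 (F = 2 - 1*0 = 2 + 0 = 2)
d(a, C) = 2 + C + a (d(a, C) = (a + C) + 2 = (C + a) + 2 = 2 + C + a)
(8*d(5, -4))*(36 - P(-7)) = (8*(2 - 4 + 5))*(36 - 1*(-31/7)) = (8*3)*(36 + 31/7) = 24*(283/7) = 6792/7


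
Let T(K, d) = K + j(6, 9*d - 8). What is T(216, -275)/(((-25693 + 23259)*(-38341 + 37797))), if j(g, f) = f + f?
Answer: -2375/662048 ≈ -0.0035874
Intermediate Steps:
j(g, f) = 2*f
T(K, d) = -16 + K + 18*d (T(K, d) = K + 2*(9*d - 8) = K + 2*(-8 + 9*d) = K + (-16 + 18*d) = -16 + K + 18*d)
T(216, -275)/(((-25693 + 23259)*(-38341 + 37797))) = (-16 + 216 + 18*(-275))/(((-25693 + 23259)*(-38341 + 37797))) = (-16 + 216 - 4950)/((-2434*(-544))) = -4750/1324096 = -4750*1/1324096 = -2375/662048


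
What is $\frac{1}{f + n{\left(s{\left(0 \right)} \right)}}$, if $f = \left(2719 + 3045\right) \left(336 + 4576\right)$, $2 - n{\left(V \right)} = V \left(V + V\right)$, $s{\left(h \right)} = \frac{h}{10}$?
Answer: $\frac{1}{28312770} \approx 3.532 \cdot 10^{-8}$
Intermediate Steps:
$s{\left(h \right)} = \frac{h}{10}$ ($s{\left(h \right)} = h \frac{1}{10} = \frac{h}{10}$)
$n{\left(V \right)} = 2 - 2 V^{2}$ ($n{\left(V \right)} = 2 - V \left(V + V\right) = 2 - V 2 V = 2 - 2 V^{2}$)
$f = 28312768$ ($f = 5764 \cdot 4912 = 28312768$)
$\frac{1}{f + n{\left(s{\left(0 \right)} \right)}} = \frac{1}{28312768 + \left(2 - 2 \left(\frac{1}{10} \cdot 0\right)^{2}\right)} = \frac{1}{28312768 + \left(2 - 2 \cdot 0^{2}\right)} = \frac{1}{28312768 + \left(2 - 0\right)} = \frac{1}{28312768 + \left(2 + 0\right)} = \frac{1}{28312768 + 2} = \frac{1}{28312770}$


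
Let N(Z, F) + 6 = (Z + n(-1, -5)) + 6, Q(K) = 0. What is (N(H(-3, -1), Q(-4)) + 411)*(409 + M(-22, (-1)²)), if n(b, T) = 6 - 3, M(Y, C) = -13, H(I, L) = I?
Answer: 162756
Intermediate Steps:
n(b, T) = 3
N(Z, F) = 3 + Z (N(Z, F) = -6 + ((Z + 3) + 6) = -6 + ((3 + Z) + 6) = -6 + (9 + Z) = 3 + Z)
(N(H(-3, -1), Q(-4)) + 411)*(409 + M(-22, (-1)²)) = ((3 - 3) + 411)*(409 - 13) = (0 + 411)*396 = 411*396 = 162756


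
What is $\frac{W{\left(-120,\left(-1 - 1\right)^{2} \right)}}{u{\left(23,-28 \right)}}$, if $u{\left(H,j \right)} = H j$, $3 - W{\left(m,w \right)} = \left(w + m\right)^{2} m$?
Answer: $- \frac{1614723}{644} \approx -2507.3$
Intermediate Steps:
$W{\left(m,w \right)} = 3 - m \left(m + w\right)^{2}$ ($W{\left(m,w \right)} = 3 - \left(w + m\right)^{2} m = 3 - \left(m + w\right)^{2} m = 3 - m \left(m + w\right)^{2}$)
$\frac{W{\left(-120,\left(-1 - 1\right)^{2} \right)}}{u{\left(23,-28 \right)}} = \frac{3 - - 120 \left(-120 + \left(-1 - 1\right)^{2}\right)^{2}}{23 \left(-28\right)} = \frac{3 - - 120 \left(-120 + \left(-2\right)^{2}\right)^{2}}{-644} = \left(3 - - 120 \left(-120 + 4\right)^{2}\right) \left(- \frac{1}{644}\right) = \left(3 - - 120 \left(-116\right)^{2}\right) \left(- \frac{1}{644}\right) = \left(3 - \left(-120\right) 13456\right) \left(- \frac{1}{644}\right) = \left(3 + 1614720\right) \left(- \frac{1}{644}\right) = 1614723 \left(- \frac{1}{644}\right) = - \frac{1614723}{644}$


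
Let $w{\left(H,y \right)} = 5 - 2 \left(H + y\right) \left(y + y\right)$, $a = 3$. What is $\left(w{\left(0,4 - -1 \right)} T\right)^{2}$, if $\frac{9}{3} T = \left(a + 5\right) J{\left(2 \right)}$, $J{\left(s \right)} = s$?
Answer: $\frac{2310400}{9} \approx 2.5671 \cdot 10^{5}$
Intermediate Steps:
$w{\left(H,y \right)} = 5 - 4 y \left(H + y\right)$ ($w{\left(H,y \right)} = 5 - 2 \left(H + y\right) 2 y = 5 - 2 \cdot 2 y \left(H + y\right) = 5 - 4 y \left(H + y\right)$)
$T = \frac{16}{3}$ ($T = \frac{\left(3 + 5\right) 2}{3} = \frac{8 \cdot 2}{3} = \frac{1}{3} \cdot 16 = \frac{16}{3} \approx 5.3333$)
$\left(w{\left(0,4 - -1 \right)} T\right)^{2} = \left(\left(5 - 4 \left(4 - -1\right)^{2} - 0 \left(4 - -1\right)\right) \frac{16}{3}\right)^{2} = \left(\left(5 - 4 \left(4 + 1\right)^{2} - 0 \left(4 + 1\right)\right) \frac{16}{3}\right)^{2} = \left(\left(5 - 4 \cdot 5^{2} - 0 \cdot 5\right) \frac{16}{3}\right)^{2} = \left(\left(5 - 100 + 0\right) \frac{16}{3}\right)^{2} = \left(\left(-95\right) \frac{16}{3}\right)^{2} = \left(- \frac{1520}{3}\right)^{2} = \frac{2310400}{9}$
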